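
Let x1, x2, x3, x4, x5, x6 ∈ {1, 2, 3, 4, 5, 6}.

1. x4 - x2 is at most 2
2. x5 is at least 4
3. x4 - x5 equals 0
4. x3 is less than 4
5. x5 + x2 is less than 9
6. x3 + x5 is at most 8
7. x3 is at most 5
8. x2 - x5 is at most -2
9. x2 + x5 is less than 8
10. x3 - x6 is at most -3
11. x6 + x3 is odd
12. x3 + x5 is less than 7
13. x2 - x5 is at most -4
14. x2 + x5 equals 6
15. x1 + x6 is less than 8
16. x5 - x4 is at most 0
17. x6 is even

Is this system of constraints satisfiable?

Constraints 1, 13, and 16 give x5 − x2 ≥ 4, x2 − x4 ≥ -2, x4 − x5 ≥ 0.
Adding all 3 inequalities: the left sides telescope to 0, and the right sides sum to 4 + (-2) + 0 = 2. So 0 ≥ 2, which is false.

Unsatisfiable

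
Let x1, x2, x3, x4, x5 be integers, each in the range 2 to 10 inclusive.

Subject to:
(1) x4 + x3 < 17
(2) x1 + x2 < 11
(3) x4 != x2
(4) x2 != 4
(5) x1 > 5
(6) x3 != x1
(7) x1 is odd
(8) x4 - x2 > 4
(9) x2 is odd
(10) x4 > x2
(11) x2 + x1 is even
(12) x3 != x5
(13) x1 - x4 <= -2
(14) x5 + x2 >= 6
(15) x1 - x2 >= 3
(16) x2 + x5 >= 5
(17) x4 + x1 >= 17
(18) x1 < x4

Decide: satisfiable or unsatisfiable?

Satisfiable

Try x1 = 7, x2 = 3, x3 = 4, x4 = 10, x5 = 5.
Check constraint 1: x4 + x3 = 14; constraint 2: x1 + x2 = 10. The remaining constraints are straightforward to verify.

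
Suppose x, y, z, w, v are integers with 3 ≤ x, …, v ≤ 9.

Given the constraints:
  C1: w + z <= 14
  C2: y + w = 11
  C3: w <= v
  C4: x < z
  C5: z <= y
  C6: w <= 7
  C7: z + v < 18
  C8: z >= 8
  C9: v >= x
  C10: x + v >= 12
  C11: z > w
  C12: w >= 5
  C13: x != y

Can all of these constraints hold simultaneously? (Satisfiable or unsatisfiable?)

From constraints 5 and 8: y ≥ z ≥ 8. From constraint 12: w ≥ 5. Hence y + w ≥ 13. But constraint 2 requires y + w = 11, and 11 < 13. Contradiction.

Unsatisfiable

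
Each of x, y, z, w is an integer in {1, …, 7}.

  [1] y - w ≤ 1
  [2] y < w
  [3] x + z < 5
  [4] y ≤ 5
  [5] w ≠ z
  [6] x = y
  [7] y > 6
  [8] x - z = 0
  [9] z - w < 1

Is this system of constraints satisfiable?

Unsatisfiable

From constraint 7: y ≥ 7. From constraint 4: y ≤ 5. But 5 < 7, so no value of y works.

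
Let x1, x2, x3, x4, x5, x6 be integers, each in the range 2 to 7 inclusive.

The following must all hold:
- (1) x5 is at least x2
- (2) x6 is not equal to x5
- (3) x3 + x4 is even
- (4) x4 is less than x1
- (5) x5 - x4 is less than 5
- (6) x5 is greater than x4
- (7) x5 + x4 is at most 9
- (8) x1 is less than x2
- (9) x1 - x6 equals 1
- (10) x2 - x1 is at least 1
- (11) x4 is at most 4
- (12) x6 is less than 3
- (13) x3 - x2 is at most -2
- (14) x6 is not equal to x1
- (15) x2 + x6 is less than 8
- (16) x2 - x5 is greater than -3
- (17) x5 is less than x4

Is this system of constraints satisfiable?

Constraints 1, 4, 8, and 17 give x5 < x4, x4 < x1, x1 < x2, x2 ≤ x5. Chaining: x5 < x4 < x1 < x2 ≤ x5, which forces x5 < x5 — impossible.

Unsatisfiable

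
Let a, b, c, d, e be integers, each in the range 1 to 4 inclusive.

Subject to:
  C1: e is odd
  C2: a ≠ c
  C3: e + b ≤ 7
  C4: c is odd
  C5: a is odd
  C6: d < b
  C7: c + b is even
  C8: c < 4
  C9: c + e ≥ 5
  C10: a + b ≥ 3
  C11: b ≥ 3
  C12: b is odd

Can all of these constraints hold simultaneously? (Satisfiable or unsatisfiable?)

Satisfiable

One satisfying assignment is a = 1, b = 3, c = 3, d = 1, e = 3.
For the less obvious constraints — constraint 3: e + b = 6; constraint 9: c + e = 6 — and the others hold by inspection.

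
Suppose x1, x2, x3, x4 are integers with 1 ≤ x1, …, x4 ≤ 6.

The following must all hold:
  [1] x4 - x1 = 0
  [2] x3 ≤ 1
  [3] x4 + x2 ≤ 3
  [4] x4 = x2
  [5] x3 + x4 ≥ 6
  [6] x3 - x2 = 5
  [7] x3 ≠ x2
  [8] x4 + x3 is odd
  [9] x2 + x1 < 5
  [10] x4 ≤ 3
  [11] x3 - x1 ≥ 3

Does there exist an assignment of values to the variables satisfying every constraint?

Unsatisfiable

From constraint 2: x3 ≤ 1. From constraint 10: x4 ≤ 3. Hence x3 + x4 ≤ 4. But constraint 5 requires x3 + x4 ≥ 6, and 6 > 4. Contradiction.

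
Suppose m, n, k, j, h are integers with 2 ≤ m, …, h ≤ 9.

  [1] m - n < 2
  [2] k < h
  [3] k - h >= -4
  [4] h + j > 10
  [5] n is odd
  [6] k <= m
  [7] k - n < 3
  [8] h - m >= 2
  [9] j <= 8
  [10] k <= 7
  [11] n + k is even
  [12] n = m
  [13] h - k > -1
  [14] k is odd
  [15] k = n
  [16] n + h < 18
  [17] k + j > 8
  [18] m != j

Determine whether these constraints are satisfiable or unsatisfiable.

The assignment m = 7, n = 7, k = 7, j = 3, h = 9 works:
  constraint 1 holds since m - n = 0.
  constraint 3 holds since k - h = -2.
The rest check out directly.

Satisfiable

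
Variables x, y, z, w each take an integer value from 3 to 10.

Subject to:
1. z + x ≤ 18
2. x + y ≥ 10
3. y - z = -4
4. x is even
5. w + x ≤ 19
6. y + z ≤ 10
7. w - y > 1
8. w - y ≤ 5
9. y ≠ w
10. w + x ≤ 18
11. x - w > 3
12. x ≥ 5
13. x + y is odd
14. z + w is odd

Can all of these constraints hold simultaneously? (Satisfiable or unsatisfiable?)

Satisfiable

Setting (x, y, z, w) = (10, 3, 7, 6) satisfies everything: constraint 1: z + x = 17; constraint 2: x + y = 13, and the others follow.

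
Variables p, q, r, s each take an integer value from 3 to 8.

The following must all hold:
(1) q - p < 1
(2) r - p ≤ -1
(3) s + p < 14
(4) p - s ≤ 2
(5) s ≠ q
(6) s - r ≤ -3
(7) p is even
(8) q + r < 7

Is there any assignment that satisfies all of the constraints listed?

Unsatisfiable

Constraints 2, 4, and 6 give p − r ≥ 1, r − s ≥ 3, s − p ≥ -2.
Adding all 3 inequalities: the left sides telescope to 0, and the right sides sum to 1 + 3 + (-2) = 2. So 0 ≥ 2, which is false.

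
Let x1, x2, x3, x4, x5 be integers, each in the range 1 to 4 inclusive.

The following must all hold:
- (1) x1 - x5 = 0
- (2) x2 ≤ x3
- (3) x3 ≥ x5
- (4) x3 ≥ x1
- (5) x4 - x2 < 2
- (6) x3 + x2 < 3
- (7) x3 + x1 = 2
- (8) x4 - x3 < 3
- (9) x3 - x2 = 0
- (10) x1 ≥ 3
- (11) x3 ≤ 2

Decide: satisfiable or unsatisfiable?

From constraints 4 and 10: x3 ≥ x1 and x1 ≥ 3, so x3 ≥ 3. From constraint 11: x3 ≤ 2. But 2 < 3, so no value of x3 works.

Unsatisfiable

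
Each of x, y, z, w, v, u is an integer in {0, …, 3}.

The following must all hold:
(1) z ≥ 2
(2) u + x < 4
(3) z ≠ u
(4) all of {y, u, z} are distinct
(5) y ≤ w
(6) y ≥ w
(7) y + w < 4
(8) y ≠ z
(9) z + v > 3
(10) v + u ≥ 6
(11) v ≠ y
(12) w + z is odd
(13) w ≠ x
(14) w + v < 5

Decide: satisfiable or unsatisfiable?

One satisfying assignment is x = 0, y = 1, z = 2, w = 1, v = 3, u = 3.
For the less obvious constraints — constraint 2: u + x = 3; constraint 7: y + w = 2; constraint 9: z + v = 5 — and the others hold by inspection.

Satisfiable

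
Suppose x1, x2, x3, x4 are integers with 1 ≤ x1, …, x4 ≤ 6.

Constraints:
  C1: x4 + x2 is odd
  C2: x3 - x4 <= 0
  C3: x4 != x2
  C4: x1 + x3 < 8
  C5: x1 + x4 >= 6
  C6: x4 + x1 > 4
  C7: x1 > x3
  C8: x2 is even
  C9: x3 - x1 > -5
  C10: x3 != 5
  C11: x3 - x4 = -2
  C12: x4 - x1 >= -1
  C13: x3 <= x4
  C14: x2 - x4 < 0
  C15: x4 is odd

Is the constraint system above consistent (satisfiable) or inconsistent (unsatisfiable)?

Try x1 = 4, x2 = 2, x3 = 1, x4 = 3.
Check constraint 2: x3 - x4 = -2; constraint 4: x1 + x3 = 5. The remaining constraints are straightforward to verify.

Satisfiable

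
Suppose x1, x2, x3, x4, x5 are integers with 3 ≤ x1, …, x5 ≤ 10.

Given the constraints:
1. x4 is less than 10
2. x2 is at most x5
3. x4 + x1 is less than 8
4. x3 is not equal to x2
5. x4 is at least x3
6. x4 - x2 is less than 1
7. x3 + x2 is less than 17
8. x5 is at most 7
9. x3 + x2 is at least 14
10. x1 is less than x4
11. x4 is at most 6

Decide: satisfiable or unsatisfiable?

From constraints 5 and 11: x3 ≤ x4 ≤ 6. From constraints 2 and 8: x2 ≤ x5 ≤ 7. Hence x3 + x2 ≤ 13. But constraint 9 requires x3 + x2 ≥ 14, and 14 > 13. Contradiction.

Unsatisfiable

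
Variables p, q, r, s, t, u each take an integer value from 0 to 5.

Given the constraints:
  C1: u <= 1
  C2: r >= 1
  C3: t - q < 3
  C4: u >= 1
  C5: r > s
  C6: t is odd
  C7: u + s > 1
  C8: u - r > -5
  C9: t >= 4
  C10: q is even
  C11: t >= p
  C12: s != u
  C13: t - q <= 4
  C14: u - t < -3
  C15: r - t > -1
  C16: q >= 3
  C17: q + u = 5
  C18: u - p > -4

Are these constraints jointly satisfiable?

One satisfying assignment is p = 4, q = 4, r = 5, s = 3, t = 5, u = 1.
For the less obvious constraints — constraint 3: t - q = 1; constraint 7: u + s = 4; constraint 8: u - r = -4 — and the others hold by inspection.

Satisfiable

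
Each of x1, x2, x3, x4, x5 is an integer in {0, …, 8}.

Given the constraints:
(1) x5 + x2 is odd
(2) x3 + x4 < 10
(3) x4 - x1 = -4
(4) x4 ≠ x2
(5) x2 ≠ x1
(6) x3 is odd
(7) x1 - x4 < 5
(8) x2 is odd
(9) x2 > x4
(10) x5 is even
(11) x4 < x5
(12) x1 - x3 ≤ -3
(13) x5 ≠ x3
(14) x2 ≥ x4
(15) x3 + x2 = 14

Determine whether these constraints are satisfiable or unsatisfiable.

Satisfiable

One satisfying assignment is x1 = 4, x2 = 7, x3 = 7, x4 = 0, x5 = 6.
For the less obvious constraints — constraint 2: x3 + x4 = 7; constraint 3: x4 - x1 = -4 — and the others hold by inspection.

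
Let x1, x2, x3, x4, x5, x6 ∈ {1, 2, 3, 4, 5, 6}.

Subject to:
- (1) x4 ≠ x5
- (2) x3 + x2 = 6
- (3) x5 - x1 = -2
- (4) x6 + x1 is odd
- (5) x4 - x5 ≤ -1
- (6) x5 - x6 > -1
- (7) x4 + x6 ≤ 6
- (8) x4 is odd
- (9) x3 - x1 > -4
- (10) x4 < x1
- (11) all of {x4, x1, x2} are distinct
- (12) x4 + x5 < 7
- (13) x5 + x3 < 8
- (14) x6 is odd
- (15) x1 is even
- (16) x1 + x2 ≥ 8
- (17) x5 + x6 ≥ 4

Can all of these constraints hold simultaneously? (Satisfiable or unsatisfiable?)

One satisfying assignment is x1 = 6, x2 = 3, x3 = 3, x4 = 1, x5 = 4, x6 = 3.
For the less obvious constraints — constraint 2: x3 + x2 = 6; constraint 3: x5 - x1 = -2; constraint 5: x4 - x5 = -3 — and the others hold by inspection.

Satisfiable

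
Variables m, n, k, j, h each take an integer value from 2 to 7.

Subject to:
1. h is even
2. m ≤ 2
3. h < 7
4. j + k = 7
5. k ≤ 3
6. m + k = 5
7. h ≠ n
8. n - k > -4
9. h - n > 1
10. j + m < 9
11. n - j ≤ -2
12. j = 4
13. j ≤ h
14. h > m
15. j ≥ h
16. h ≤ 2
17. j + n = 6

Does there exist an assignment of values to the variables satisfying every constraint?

Unsatisfiable

From constraints 13 and 16: j ≤ h ≤ 2. From constraint 5: k ≤ 3. Hence j + k ≤ 5. But constraint 4 requires j + k = 7, and 7 > 5. Contradiction.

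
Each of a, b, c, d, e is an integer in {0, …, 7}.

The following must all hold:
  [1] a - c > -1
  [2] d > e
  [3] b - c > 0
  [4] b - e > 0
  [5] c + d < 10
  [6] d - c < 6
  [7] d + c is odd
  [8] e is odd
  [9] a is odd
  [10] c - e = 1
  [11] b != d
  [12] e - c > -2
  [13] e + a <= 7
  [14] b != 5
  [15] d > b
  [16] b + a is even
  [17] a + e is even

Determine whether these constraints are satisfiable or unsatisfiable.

The assignment a = 3, b = 3, c = 2, d = 5, e = 1 works:
  constraint 1 holds since a - c = 1.
  constraint 3 holds since b - c = 1.
  constraint 4 holds since b - e = 2.
The rest check out directly.

Satisfiable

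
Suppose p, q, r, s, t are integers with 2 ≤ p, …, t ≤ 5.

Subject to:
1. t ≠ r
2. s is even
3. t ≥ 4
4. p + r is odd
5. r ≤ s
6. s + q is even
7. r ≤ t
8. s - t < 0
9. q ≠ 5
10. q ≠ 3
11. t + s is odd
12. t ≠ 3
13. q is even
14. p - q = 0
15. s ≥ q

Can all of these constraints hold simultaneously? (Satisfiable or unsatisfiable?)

Take p = 4, q = 4, r = 3, s = 4, t = 5. Then constraint 8: s - t = -1; constraint 14: p - q = 0, and every other listed constraint is also met.

Satisfiable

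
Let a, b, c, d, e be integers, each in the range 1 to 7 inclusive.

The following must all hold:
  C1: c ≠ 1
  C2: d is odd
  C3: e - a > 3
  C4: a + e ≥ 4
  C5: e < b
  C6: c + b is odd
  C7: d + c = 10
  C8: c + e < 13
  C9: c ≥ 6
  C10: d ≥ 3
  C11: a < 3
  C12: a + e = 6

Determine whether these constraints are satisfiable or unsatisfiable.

One satisfying assignment is a = 1, b = 6, c = 7, d = 3, e = 5.
For the less obvious constraints — constraint 3: e - a = 4; constraint 4: a + e = 6 — and the others hold by inspection.

Satisfiable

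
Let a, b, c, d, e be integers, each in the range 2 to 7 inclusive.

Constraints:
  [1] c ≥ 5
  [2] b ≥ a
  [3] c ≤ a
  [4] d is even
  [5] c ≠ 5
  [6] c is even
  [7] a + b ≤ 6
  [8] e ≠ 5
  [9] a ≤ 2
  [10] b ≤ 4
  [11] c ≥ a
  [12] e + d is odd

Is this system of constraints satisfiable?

From constraints 1 and 3: a ≥ c and c ≥ 5, so a ≥ 5. From constraints 2 and 10: a ≤ b and b ≤ 4, so a ≤ 4. But 4 < 5, so no value of a works.

Unsatisfiable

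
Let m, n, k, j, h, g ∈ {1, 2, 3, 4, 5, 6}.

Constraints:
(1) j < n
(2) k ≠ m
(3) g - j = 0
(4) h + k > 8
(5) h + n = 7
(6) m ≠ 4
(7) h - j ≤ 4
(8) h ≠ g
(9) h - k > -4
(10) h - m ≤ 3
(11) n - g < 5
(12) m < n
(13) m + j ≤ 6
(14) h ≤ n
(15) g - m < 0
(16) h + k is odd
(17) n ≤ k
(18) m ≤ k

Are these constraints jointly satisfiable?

Setting (m, n, k, j, h, g) = (3, 4, 6, 1, 3, 1) satisfies everything: constraint 3: g - j = 0; constraint 4: h + k = 9; constraint 5: h + n = 7, and the others follow.

Satisfiable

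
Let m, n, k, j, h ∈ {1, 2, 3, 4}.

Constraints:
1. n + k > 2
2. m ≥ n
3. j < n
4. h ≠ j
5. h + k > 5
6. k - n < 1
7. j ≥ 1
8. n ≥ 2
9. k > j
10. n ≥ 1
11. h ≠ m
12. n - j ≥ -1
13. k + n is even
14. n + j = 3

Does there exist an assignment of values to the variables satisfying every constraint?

Satisfiable

Setting (m, n, k, j, h) = (2, 2, 2, 1, 4) satisfies everything: constraint 1: n + k = 4; constraint 5: h + k = 6, and the others follow.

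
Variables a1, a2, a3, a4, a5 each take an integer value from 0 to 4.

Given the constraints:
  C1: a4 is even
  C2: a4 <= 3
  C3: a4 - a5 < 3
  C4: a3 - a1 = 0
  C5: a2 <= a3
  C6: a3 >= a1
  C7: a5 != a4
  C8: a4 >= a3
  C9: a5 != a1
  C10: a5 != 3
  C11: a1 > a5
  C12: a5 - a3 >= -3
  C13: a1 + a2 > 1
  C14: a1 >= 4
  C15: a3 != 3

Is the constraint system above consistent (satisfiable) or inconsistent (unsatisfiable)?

Unsatisfiable

From constraints 6 and 14: a3 ≥ a1 and a1 ≥ 4, so a3 ≥ 4. From constraints 2 and 8: a3 ≤ a4 and a4 ≤ 3, so a3 ≤ 3. But 3 < 4, so no value of a3 works.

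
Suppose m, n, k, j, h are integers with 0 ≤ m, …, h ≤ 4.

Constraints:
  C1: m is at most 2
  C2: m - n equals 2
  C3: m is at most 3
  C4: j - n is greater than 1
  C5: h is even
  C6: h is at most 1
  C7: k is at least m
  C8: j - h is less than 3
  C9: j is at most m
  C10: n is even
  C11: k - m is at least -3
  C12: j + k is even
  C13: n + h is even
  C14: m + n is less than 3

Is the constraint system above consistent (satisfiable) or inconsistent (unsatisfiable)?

Satisfiable

The assignment m = 2, n = 0, k = 2, j = 2, h = 0 works:
  constraint 2 holds since m - n = 2.
  constraint 4 holds since j - n = 2.
The rest check out directly.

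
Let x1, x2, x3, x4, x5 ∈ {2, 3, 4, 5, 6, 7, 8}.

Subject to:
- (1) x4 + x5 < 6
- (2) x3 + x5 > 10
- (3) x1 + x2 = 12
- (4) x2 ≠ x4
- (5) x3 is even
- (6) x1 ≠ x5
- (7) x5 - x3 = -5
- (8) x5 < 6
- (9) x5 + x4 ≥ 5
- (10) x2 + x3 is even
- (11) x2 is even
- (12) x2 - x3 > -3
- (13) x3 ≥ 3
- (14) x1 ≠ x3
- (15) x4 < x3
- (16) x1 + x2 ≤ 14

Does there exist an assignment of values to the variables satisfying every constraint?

Try x1 = 6, x2 = 6, x3 = 8, x4 = 2, x5 = 3.
Check constraint 1: x4 + x5 = 5; constraint 2: x3 + x5 = 11; constraint 3: x1 + x2 = 12. The remaining constraints are straightforward to verify.

Satisfiable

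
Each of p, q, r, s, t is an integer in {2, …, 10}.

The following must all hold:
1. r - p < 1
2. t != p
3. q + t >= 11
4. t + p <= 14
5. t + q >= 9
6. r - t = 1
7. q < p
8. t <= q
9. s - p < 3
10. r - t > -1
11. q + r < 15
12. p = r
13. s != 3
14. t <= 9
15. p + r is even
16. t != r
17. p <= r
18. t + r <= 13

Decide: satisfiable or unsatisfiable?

Take p = 7, q = 6, r = 7, s = 9, t = 6. Then constraint 1: r - p = 0; constraint 3: q + t = 12, and every other listed constraint is also met.

Satisfiable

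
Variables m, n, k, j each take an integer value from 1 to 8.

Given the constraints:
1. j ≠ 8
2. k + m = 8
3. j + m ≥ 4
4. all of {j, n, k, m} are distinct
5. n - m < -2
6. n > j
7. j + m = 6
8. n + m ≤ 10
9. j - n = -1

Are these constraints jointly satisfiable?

One satisfying assignment is m = 5, n = 2, k = 3, j = 1.
For the less obvious constraints — constraint 2: k + m = 8; constraint 3: j + m = 6 — and the others hold by inspection.

Satisfiable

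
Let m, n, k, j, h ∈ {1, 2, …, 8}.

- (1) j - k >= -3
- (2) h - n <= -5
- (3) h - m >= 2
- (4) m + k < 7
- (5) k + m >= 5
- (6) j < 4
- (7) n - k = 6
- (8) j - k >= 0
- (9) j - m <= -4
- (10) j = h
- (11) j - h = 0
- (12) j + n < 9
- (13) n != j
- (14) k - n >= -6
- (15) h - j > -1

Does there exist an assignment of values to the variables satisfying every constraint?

Constraints 1, 2, 3, 9, and 14 give k − n ≥ -6, n − h ≥ 5, h − m ≥ 2, m − j ≥ 4, j − k ≥ -3.
Adding all 5 inequalities: the left sides telescope to 0, and the right sides sum to (-6) + 5 + 2 + 4 + (-3) = 2. So 0 ≥ 2, which is false.

Unsatisfiable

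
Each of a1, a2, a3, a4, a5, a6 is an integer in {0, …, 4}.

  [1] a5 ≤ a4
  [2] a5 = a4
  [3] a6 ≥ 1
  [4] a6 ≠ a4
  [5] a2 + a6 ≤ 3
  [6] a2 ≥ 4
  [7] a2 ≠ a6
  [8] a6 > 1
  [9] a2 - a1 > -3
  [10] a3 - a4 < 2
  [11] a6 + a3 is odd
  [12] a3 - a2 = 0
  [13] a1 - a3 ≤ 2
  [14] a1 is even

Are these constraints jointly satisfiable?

From constraint 6: a2 ≥ 4. From constraint 3: a6 ≥ 1. Hence a2 + a6 ≥ 5. But constraint 5 requires a2 + a6 ≤ 3, and 3 < 5. Contradiction.

Unsatisfiable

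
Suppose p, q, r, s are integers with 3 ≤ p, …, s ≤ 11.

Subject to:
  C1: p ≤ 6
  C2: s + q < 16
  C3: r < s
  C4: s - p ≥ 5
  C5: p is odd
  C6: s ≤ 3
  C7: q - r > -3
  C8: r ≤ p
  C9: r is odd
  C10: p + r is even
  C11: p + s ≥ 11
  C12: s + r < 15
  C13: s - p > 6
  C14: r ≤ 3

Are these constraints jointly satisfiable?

Unsatisfiable

From constraint 1: p ≤ 6. From constraint 6: s ≤ 3. Hence p + s ≤ 9. But constraint 11 requires p + s ≥ 11, and 11 > 9. Contradiction.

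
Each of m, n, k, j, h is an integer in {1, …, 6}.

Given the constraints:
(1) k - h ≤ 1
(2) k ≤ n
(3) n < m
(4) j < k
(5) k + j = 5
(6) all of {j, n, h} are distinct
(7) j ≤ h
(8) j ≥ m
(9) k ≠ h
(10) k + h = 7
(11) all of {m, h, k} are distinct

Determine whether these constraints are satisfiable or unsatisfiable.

Unsatisfiable

Constraints 2, 3, 4, and 8 give n < m, m ≤ j, j < k, k ≤ n. Chaining: n < m ≤ j < k ≤ n, which forces n < n — impossible.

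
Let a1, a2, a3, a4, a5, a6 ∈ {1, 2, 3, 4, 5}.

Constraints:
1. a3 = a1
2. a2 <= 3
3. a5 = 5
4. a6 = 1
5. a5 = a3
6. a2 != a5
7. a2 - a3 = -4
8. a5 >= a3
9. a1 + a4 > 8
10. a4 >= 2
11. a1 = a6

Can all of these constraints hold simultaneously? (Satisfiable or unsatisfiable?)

Unsatisfiable

Constraint 3 fixes a5 = 5 and constraint 4 fixes a6 = 1. Constraints 1, 5, and 11 give a5 = a3 = a1 = a6, so a5 = a6. But 5 ≠ 1 — contradiction.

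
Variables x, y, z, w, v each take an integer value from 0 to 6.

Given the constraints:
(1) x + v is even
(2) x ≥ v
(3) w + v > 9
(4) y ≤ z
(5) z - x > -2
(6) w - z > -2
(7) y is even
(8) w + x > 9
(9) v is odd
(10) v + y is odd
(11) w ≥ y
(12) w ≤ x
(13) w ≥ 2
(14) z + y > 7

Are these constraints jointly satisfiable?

Satisfiable

The assignment x = 5, y = 2, z = 6, w = 5, v = 5 works:
  constraint 3 holds since w + v = 10.
  constraint 5 holds since z - x = 1.
  constraint 6 holds since w - z = -1.
The rest check out directly.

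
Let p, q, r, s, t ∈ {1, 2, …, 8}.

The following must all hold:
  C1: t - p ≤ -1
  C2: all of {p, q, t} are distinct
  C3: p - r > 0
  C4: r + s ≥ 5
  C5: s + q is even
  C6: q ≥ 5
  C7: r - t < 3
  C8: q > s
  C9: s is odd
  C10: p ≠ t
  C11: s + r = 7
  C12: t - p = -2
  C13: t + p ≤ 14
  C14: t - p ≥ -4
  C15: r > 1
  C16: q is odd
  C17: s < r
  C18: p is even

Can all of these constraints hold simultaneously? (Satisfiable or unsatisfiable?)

One satisfying assignment is p = 8, q = 5, r = 6, s = 1, t = 6.
For the less obvious constraints — constraint 1: t - p = -2; constraint 3: p - r = 2 — and the others hold by inspection.

Satisfiable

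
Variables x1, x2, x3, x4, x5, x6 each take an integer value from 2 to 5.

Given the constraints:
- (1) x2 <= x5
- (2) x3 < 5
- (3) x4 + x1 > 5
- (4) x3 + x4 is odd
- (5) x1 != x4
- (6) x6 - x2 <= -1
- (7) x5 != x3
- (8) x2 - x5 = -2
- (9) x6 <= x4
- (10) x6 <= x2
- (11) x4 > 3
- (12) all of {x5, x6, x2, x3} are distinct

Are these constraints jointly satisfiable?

Satisfiable

Setting (x1, x2, x3, x4, x5, x6) = (3, 3, 4, 5, 5, 2) satisfies everything: constraint 3: x4 + x1 = 8; constraint 6: x6 - x2 = -1; constraint 8: x2 - x5 = -2, and the others follow.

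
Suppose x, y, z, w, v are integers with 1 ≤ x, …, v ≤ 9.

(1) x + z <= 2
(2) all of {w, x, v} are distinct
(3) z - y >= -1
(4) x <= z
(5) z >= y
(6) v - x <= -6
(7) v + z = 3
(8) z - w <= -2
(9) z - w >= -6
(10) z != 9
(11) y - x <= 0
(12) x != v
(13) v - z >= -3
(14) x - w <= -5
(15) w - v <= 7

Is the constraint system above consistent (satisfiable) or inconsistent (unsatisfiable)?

Unsatisfiable

Constraints 6, 9, 13, and 14 give x − v ≥ 6, v − z ≥ -3, z − w ≥ -6, w − x ≥ 5.
Adding all 4 inequalities: the left sides telescope to 0, and the right sides sum to 6 + (-3) + (-6) + 5 = 2. So 0 ≥ 2, which is false.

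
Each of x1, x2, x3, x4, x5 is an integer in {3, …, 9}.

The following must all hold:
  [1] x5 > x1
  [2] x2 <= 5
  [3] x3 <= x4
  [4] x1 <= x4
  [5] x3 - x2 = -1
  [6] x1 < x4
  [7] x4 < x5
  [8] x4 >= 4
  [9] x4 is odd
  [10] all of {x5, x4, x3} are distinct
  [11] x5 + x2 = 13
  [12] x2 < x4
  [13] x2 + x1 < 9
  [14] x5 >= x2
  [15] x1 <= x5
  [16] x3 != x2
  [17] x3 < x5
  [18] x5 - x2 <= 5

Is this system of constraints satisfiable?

One satisfying assignment is x1 = 4, x2 = 4, x3 = 3, x4 = 7, x5 = 9.
For the less obvious constraints — constraint 5: x3 - x2 = -1; constraint 11: x5 + x2 = 13 — and the others hold by inspection.

Satisfiable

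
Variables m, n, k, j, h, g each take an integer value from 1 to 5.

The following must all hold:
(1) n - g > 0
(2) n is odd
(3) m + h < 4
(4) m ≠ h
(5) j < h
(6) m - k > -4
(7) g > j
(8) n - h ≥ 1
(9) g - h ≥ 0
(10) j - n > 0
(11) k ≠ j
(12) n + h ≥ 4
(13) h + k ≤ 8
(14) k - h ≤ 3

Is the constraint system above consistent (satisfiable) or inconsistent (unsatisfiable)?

Unsatisfiable

Constraints 1, 5, 9, and 10 give g < n, n < j, j < h, h ≤ g. Chaining: g < n < j < h ≤ g, which forces g < g — impossible.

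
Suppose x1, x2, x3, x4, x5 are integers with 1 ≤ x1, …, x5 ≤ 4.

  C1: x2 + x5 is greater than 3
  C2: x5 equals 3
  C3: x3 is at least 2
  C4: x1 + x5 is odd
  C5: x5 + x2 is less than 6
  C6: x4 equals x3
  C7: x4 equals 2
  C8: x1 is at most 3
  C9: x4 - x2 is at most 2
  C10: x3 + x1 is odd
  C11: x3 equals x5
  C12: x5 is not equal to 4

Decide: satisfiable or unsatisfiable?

Constraint 7 fixes x4 = 2 and constraint 2 fixes x5 = 3. Constraints 6 and 11 give x4 = x3 = x5, so x4 = x5. But 2 ≠ 3 — contradiction.

Unsatisfiable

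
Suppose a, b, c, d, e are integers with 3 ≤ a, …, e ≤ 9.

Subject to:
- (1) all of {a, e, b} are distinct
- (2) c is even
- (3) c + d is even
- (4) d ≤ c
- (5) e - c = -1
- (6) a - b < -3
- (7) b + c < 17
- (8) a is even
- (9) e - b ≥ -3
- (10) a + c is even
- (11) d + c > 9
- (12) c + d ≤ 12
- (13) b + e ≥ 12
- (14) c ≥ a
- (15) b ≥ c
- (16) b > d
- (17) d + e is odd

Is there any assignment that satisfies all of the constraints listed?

Satisfiable

One satisfying assignment is a = 4, b = 8, c = 8, d = 4, e = 7.
For the less obvious constraints — constraint 5: e - c = -1; constraint 6: a - b = -4 — and the others hold by inspection.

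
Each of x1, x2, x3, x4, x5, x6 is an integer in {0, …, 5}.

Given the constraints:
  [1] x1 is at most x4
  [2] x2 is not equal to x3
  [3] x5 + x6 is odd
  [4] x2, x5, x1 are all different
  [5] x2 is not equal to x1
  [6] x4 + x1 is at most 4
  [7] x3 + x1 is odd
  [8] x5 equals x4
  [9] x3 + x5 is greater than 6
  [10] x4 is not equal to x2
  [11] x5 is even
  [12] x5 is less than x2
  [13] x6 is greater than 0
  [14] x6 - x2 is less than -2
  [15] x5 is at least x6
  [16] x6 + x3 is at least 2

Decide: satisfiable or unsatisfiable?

Satisfiable

Try x1 = 0, x2 = 5, x3 = 3, x4 = 4, x5 = 4, x6 = 1.
Check constraint 6: x4 + x1 = 4; constraint 9: x3 + x5 = 7. The remaining constraints are straightforward to verify.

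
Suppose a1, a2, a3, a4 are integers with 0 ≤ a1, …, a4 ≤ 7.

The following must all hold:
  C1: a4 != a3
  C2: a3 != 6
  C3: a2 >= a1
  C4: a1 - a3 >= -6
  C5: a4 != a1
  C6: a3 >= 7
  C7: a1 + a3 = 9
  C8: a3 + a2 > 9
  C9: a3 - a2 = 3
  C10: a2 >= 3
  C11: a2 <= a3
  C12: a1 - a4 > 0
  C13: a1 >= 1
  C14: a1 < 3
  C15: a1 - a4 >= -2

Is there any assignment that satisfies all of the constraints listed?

Satisfiable

One satisfying assignment is a1 = 2, a2 = 4, a3 = 7, a4 = 1.
For the less obvious constraints — constraint 4: a1 - a3 = -5; constraint 7: a1 + a3 = 9; constraint 8: a3 + a2 = 11 — and the others hold by inspection.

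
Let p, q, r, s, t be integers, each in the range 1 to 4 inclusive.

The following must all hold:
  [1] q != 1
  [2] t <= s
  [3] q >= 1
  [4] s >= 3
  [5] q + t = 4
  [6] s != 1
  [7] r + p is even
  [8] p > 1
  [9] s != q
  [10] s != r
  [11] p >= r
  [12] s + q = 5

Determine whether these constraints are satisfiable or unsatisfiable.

Setting (p, q, r, s, t) = (3, 2, 1, 3, 2) satisfies everything: constraint 5: q + t = 4; constraint 12: s + q = 5, and the others follow.

Satisfiable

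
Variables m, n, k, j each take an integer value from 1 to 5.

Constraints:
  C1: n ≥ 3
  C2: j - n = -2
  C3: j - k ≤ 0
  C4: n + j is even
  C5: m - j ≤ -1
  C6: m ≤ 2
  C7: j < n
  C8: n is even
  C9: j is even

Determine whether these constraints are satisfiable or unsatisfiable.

The assignment m = 1, n = 4, k = 4, j = 2 works:
  constraint 2 holds since j - n = -2.
  constraint 3 holds since j - k = -2.
  constraint 5 holds since m - j = -1.
The rest check out directly.

Satisfiable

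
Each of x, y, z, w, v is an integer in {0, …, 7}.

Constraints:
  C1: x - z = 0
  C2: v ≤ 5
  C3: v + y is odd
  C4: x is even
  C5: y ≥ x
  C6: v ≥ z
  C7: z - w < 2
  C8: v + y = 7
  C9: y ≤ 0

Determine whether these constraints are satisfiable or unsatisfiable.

Unsatisfiable

From constraint 2: v ≤ 5. From constraint 9: y ≤ 0. Hence v + y ≤ 5. But constraint 8 requires v + y = 7, and 7 > 5. Contradiction.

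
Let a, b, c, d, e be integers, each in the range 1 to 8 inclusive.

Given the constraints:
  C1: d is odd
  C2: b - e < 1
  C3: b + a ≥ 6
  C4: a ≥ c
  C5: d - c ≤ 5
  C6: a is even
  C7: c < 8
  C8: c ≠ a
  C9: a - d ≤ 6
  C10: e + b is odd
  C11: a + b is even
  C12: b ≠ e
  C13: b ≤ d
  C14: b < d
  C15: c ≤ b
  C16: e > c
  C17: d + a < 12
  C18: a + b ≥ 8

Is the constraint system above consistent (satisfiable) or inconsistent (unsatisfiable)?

Satisfiable

Take a = 6, b = 2, c = 1, d = 3, e = 3. Then constraint 2: b - e = -1; constraint 3: b + a = 8, and every other listed constraint is also met.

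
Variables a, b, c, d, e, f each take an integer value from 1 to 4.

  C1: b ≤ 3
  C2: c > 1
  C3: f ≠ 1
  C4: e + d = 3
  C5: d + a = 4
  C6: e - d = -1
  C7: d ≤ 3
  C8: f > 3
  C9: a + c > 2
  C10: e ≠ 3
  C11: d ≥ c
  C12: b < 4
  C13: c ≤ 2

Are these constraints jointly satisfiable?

Satisfiable

Try a = 2, b = 2, c = 2, d = 2, e = 1, f = 4.
Check constraint 4: e + d = 3; constraint 5: d + a = 4; constraint 6: e - d = -1. The remaining constraints are straightforward to verify.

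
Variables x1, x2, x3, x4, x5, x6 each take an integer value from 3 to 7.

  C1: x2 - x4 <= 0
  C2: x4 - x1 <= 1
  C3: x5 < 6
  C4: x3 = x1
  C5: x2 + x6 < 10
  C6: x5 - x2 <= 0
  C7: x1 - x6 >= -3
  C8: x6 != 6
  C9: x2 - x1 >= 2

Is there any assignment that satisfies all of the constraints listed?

Unsatisfiable

Constraints 1, 2, and 9 give x4 − x2 ≥ 0, x2 − x1 ≥ 2, x1 − x4 ≥ -1.
Adding all 3 inequalities: the left sides telescope to 0, and the right sides sum to 0 + 2 + (-1) = 1. So 0 ≥ 1, which is false.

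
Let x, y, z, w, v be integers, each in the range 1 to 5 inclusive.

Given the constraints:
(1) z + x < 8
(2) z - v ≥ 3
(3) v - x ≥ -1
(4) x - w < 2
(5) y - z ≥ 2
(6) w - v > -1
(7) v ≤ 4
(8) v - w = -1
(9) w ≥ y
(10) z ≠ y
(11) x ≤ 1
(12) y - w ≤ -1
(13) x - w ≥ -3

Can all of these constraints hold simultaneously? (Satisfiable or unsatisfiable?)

Unsatisfiable

Constraints 2, 3, 5, 12, and 13 give x − w ≥ -3, w − y ≥ 1, y − z ≥ 2, z − v ≥ 3, v − x ≥ -1.
Adding all 5 inequalities: the left sides telescope to 0, and the right sides sum to (-3) + 1 + 2 + 3 + (-1) = 2. So 0 ≥ 2, which is false.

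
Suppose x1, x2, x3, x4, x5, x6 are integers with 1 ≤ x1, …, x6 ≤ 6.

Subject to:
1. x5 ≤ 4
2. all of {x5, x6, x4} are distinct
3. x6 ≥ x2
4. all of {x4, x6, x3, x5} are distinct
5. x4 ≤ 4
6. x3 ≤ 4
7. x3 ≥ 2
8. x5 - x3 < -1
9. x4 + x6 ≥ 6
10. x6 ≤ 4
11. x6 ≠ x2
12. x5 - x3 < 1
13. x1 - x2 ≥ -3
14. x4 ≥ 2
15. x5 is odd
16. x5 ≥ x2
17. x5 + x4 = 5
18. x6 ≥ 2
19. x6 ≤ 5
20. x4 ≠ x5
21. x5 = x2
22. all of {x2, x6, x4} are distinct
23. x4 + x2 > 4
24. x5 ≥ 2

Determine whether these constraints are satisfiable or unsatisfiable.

Constraints 1, 5, 6, 7, 10, 14, 18, and 24 confine each of x4, x6, x3, x5 to the 3 values {2, …, 4}.
Constraint 4 requires all 4 of them to be distinct, but only 3 values are available — impossible by the pigeonhole principle.

Unsatisfiable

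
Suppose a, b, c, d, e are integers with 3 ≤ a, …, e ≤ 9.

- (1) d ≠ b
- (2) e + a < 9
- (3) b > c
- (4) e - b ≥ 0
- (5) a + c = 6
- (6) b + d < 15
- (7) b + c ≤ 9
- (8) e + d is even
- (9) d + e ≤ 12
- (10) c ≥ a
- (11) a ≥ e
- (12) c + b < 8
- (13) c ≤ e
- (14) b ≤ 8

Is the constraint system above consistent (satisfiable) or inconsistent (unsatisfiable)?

Constraints 3, 4, 10, and 11 give e ≤ a, a ≤ c, c < b, b ≤ e. Chaining: e ≤ a ≤ c < b ≤ e, which forces e < e — impossible.

Unsatisfiable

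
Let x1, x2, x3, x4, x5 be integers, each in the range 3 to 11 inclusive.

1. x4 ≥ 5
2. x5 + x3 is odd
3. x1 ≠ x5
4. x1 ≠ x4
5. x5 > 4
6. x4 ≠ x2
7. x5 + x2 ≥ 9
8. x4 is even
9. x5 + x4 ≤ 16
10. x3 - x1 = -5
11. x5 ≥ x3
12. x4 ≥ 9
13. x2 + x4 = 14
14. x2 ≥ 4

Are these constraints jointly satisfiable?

Satisfiable

The assignment x1 = 8, x2 = 4, x3 = 3, x4 = 10, x5 = 6 works:
  constraint 7 holds since x5 + x2 = 10.
  constraint 9 holds since x5 + x4 = 16.
The rest check out directly.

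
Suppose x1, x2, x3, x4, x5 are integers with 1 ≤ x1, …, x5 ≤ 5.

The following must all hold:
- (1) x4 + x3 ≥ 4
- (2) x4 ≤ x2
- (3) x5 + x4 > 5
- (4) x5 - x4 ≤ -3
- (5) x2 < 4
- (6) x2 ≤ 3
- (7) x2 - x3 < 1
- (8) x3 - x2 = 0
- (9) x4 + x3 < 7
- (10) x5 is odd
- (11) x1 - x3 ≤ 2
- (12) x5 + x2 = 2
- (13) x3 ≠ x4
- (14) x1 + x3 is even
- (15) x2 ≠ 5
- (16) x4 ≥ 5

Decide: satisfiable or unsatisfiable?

Unsatisfiable

From constraints 2 and 16: x2 ≥ x4 and x4 ≥ 5, so x2 ≥ 5. From constraint 5: x2 ≤ 3. But 3 < 5, so no value of x2 works.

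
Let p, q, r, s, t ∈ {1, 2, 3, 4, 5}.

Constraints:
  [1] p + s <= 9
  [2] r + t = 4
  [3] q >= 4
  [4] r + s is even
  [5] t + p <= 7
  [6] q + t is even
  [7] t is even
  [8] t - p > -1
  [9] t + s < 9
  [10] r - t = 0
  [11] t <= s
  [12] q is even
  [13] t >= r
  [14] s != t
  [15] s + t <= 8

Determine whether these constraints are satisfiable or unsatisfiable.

Satisfiable

Setting (p, q, r, s, t) = (2, 4, 2, 4, 2) satisfies everything: constraint 1: p + s = 6; constraint 2: r + t = 4; constraint 5: t + p = 4, and the others follow.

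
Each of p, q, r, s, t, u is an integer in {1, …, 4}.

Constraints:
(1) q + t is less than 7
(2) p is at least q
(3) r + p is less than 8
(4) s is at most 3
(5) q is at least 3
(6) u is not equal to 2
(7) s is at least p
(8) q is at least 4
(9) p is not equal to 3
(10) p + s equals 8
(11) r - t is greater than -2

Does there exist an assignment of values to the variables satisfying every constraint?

From constraints 2 and 8: p ≥ q and q ≥ 4, so p ≥ 4. From constraints 4 and 7: p ≤ s and s ≤ 3, so p ≤ 3. But 3 < 4, so no value of p works.

Unsatisfiable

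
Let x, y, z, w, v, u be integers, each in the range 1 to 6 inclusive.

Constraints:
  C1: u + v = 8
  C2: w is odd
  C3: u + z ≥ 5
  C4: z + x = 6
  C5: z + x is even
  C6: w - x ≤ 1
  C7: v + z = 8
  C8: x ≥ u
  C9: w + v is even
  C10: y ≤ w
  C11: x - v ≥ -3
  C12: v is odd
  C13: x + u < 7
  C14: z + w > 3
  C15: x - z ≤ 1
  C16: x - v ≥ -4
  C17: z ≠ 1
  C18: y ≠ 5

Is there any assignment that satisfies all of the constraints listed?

Satisfiable

Try x = 3, y = 1, z = 3, w = 1, v = 5, u = 3.
Check constraint 1: u + v = 8; constraint 3: u + z = 6; constraint 4: z + x = 6. The remaining constraints are straightforward to verify.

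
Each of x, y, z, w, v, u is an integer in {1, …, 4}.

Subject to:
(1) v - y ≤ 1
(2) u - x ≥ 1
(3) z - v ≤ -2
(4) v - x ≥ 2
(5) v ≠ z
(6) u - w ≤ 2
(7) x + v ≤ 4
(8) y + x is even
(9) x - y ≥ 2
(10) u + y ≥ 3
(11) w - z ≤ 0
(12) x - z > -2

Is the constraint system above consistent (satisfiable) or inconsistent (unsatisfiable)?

Constraints 1, 2, 3, 6, 9, and 11 give v − z ≥ 2, z − w ≥ 0, w − u ≥ -2, u − x ≥ 1, x − y ≥ 2, y − v ≥ -1.
Adding all 6 inequalities: the left sides telescope to 0, and the right sides sum to 2 + 0 + (-2) + 1 + 2 + (-1) = 2. So 0 ≥ 2, which is false.

Unsatisfiable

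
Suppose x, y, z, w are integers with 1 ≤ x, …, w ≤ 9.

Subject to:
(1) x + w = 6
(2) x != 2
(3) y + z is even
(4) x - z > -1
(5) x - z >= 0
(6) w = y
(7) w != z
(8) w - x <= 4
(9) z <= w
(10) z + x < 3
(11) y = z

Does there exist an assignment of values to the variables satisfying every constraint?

From constraints 6 and 11, w = y = z, so w = z. But constraint 7 says w ≠ z. Contradiction.

Unsatisfiable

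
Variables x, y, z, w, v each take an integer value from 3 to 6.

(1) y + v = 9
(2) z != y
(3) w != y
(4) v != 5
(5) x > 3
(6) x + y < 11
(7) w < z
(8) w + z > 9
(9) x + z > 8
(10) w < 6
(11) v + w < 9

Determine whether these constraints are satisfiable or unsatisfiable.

The assignment x = 5, y = 5, z = 6, w = 4, v = 4 works:
  constraint 1 holds since y + v = 9.
  constraint 6 holds since x + y = 10.
  constraint 8 holds since w + z = 10.
The rest check out directly.

Satisfiable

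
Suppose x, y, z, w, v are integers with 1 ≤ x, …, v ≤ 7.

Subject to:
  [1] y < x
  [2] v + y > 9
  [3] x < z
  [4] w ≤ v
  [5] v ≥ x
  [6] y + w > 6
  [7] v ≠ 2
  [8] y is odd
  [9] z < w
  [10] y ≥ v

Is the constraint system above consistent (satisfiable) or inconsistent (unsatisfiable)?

Constraints 1, 3, 4, 9, and 10 give v ≤ y, y < x, x < z, z < w, w ≤ v. Chaining: v ≤ y < x < z < w ≤ v, which forces v < v — impossible.

Unsatisfiable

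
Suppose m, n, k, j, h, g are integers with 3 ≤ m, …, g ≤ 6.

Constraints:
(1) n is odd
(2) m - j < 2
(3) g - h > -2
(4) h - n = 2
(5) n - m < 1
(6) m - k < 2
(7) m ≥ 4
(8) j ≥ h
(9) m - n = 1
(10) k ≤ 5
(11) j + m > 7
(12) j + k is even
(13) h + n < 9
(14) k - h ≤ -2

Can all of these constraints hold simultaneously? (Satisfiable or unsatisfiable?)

One satisfying assignment is m = 4, n = 3, k = 3, j = 5, h = 5, g = 5.
For the less obvious constraints — constraint 2: m - j = -1; constraint 3: g - h = 0; constraint 4: h - n = 2 — and the others hold by inspection.

Satisfiable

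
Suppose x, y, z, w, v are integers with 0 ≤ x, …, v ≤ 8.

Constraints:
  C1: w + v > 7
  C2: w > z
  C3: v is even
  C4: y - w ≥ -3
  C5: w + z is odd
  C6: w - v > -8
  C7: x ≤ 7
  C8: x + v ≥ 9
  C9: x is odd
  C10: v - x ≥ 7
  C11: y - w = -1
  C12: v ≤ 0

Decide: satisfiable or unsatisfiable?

Unsatisfiable

From constraint 7: x ≤ 7. From constraint 12: v ≤ 0. Hence x + v ≤ 7. But constraint 8 requires x + v ≥ 9, and 9 > 7. Contradiction.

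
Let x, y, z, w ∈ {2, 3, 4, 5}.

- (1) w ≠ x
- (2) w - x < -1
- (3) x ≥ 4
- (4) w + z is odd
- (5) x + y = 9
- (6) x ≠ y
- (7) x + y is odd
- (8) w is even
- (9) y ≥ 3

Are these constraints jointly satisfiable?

Satisfiable

One satisfying assignment is x = 5, y = 4, z = 5, w = 2.
For the less obvious constraints — constraint 2: w - x = -3; constraint 4: w + z = 7 is odd; constraint 5: x + y = 9 — and the others hold by inspection.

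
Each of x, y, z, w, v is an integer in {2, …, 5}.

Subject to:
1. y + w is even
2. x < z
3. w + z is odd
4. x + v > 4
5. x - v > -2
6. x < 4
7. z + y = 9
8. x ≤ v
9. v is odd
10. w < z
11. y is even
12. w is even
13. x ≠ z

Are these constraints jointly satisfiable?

Satisfiable

Try x = 3, y = 4, z = 5, w = 4, v = 3.
Check constraint 4: x + v = 6; constraint 5: x - v = 0. The remaining constraints are straightforward to verify.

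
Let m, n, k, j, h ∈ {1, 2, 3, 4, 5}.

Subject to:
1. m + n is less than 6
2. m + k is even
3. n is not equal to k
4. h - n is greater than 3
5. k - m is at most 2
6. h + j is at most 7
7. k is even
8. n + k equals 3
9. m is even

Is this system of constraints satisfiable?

Setting (m, n, k, j, h) = (2, 1, 2, 1, 5) satisfies everything: constraint 1: m + n = 3; constraint 4: h - n = 4; constraint 5: k - m = 0, and the others follow.

Satisfiable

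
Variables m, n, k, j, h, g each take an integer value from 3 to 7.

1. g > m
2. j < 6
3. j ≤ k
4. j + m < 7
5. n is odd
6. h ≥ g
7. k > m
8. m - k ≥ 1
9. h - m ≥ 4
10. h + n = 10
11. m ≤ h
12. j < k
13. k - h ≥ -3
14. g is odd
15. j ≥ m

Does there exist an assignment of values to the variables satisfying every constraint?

Constraints 8, 9, and 13 give m − k ≥ 1, k − h ≥ -3, h − m ≥ 4.
Adding all 3 inequalities: the left sides telescope to 0, and the right sides sum to 1 + (-3) + 4 = 2. So 0 ≥ 2, which is false.

Unsatisfiable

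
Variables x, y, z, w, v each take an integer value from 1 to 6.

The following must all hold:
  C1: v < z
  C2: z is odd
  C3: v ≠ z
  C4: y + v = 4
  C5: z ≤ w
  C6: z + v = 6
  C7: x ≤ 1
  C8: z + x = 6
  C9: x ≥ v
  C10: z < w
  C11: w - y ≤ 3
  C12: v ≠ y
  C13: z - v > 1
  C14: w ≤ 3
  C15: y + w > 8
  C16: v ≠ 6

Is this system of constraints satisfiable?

Unsatisfiable

From constraints 5 and 14: z ≤ w ≤ 3. From constraints 7 and 9: v ≤ x ≤ 1. Hence z + v ≤ 4. But constraint 6 requires z + v = 6, and 6 > 4. Contradiction.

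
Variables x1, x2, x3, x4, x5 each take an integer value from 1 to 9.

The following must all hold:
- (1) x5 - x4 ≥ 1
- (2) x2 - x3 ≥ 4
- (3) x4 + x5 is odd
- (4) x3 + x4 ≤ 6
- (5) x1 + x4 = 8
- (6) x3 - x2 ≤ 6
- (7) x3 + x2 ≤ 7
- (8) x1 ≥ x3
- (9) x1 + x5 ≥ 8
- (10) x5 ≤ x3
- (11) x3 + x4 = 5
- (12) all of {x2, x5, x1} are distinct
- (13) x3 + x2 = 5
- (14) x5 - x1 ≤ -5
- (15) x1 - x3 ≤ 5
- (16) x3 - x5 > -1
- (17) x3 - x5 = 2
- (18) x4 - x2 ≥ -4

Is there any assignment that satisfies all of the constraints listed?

Constraints 1, 2, 14, 15, and 18 give x4 − x2 ≥ -4, x2 − x3 ≥ 4, x3 − x1 ≥ -5, x1 − x5 ≥ 5, x5 − x4 ≥ 1.
Adding all 5 inequalities: the left sides telescope to 0, and the right sides sum to (-4) + 4 + (-5) + 5 + 1 = 1. So 0 ≥ 1, which is false.

Unsatisfiable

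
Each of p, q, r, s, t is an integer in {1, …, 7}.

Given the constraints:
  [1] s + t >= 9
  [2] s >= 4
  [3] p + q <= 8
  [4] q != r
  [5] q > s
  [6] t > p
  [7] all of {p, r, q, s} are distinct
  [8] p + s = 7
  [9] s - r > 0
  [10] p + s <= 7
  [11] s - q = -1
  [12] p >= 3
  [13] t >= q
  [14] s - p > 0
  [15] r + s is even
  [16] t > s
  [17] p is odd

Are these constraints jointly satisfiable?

Take p = 3, q = 5, r = 2, s = 4, t = 7. Then constraint 1: s + t = 11; constraint 3: p + q = 8; constraint 8: p + s = 7, and every other listed constraint is also met.

Satisfiable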